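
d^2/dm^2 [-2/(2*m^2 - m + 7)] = 4*(4*m^2 - 2*m - (4*m - 1)^2 + 14)/(2*m^2 - m + 7)^3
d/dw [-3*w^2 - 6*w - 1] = -6*w - 6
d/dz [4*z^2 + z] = 8*z + 1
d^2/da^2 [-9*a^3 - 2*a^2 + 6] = -54*a - 4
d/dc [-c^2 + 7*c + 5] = 7 - 2*c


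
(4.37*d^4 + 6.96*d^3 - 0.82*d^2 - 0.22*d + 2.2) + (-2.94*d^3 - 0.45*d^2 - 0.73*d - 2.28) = 4.37*d^4 + 4.02*d^3 - 1.27*d^2 - 0.95*d - 0.0799999999999996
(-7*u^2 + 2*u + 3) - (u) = -7*u^2 + u + 3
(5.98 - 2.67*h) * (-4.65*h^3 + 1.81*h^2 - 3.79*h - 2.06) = 12.4155*h^4 - 32.6397*h^3 + 20.9431*h^2 - 17.164*h - 12.3188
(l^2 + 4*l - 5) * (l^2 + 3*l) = l^4 + 7*l^3 + 7*l^2 - 15*l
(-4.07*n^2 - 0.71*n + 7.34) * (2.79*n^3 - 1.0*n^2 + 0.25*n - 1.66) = -11.3553*n^5 + 2.0891*n^4 + 20.1711*n^3 - 0.7613*n^2 + 3.0136*n - 12.1844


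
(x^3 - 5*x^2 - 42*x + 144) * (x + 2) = x^4 - 3*x^3 - 52*x^2 + 60*x + 288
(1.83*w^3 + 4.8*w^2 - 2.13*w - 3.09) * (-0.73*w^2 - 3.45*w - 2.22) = -1.3359*w^5 - 9.8175*w^4 - 19.0677*w^3 - 1.0518*w^2 + 15.3891*w + 6.8598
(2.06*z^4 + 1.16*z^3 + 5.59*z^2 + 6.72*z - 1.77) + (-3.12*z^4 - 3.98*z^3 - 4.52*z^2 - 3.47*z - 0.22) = -1.06*z^4 - 2.82*z^3 + 1.07*z^2 + 3.25*z - 1.99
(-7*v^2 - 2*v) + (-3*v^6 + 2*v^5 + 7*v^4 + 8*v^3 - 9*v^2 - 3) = -3*v^6 + 2*v^5 + 7*v^4 + 8*v^3 - 16*v^2 - 2*v - 3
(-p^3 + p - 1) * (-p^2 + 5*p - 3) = p^5 - 5*p^4 + 2*p^3 + 6*p^2 - 8*p + 3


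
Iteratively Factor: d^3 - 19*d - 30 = (d + 2)*(d^2 - 2*d - 15) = (d - 5)*(d + 2)*(d + 3)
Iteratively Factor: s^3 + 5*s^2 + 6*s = (s + 3)*(s^2 + 2*s) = s*(s + 3)*(s + 2)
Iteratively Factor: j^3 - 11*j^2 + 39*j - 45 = (j - 3)*(j^2 - 8*j + 15) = (j - 5)*(j - 3)*(j - 3)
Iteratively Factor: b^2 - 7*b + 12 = (b - 4)*(b - 3)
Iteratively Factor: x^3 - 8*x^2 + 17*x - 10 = (x - 2)*(x^2 - 6*x + 5) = (x - 5)*(x - 2)*(x - 1)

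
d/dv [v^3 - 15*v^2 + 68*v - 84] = 3*v^2 - 30*v + 68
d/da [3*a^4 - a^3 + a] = 12*a^3 - 3*a^2 + 1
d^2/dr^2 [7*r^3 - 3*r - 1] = 42*r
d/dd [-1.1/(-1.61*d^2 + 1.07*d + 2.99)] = (1.177 - 3.542*d)/(-1.61*d^2 + 1.07*d + 2.99)^2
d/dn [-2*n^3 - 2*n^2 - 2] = 2*n*(-3*n - 2)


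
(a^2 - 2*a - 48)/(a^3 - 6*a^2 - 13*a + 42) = (a^2 - 2*a - 48)/(a^3 - 6*a^2 - 13*a + 42)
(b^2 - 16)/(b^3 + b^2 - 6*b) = (b^2 - 16)/(b*(b^2 + b - 6))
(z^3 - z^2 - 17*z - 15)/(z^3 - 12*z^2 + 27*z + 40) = (z + 3)/(z - 8)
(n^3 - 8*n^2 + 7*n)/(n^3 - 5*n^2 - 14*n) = (n - 1)/(n + 2)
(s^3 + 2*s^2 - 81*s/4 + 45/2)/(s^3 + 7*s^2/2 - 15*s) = (s - 3/2)/s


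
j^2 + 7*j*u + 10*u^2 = (j + 2*u)*(j + 5*u)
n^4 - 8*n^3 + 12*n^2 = n^2*(n - 6)*(n - 2)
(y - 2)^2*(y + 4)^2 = y^4 + 4*y^3 - 12*y^2 - 32*y + 64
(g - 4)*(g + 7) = g^2 + 3*g - 28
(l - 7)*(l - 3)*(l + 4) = l^3 - 6*l^2 - 19*l + 84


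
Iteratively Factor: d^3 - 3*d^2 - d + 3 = (d + 1)*(d^2 - 4*d + 3) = (d - 1)*(d + 1)*(d - 3)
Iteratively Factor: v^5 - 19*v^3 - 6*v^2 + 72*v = (v)*(v^4 - 19*v^2 - 6*v + 72) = v*(v - 4)*(v^3 + 4*v^2 - 3*v - 18) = v*(v - 4)*(v - 2)*(v^2 + 6*v + 9) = v*(v - 4)*(v - 2)*(v + 3)*(v + 3)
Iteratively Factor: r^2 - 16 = (r - 4)*(r + 4)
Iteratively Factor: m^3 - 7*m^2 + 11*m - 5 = (m - 1)*(m^2 - 6*m + 5) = (m - 1)^2*(m - 5)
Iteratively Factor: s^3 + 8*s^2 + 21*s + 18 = (s + 2)*(s^2 + 6*s + 9) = (s + 2)*(s + 3)*(s + 3)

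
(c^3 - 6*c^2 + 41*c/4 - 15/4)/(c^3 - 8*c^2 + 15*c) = (c^2 - 3*c + 5/4)/(c*(c - 5))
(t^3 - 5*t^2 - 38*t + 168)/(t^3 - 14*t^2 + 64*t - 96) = (t^2 - t - 42)/(t^2 - 10*t + 24)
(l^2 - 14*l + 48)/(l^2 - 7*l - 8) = (l - 6)/(l + 1)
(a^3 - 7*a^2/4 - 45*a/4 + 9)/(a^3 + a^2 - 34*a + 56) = (4*a^2 + 9*a - 9)/(4*(a^2 + 5*a - 14))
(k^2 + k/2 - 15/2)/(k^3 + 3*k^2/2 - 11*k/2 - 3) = (2*k - 5)/(2*k^2 - 3*k - 2)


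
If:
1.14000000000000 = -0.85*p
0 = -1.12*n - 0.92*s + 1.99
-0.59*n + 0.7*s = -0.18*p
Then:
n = 0.88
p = -1.34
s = 1.09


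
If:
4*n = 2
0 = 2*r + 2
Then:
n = 1/2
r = -1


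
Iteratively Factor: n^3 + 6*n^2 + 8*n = (n + 2)*(n^2 + 4*n) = (n + 2)*(n + 4)*(n)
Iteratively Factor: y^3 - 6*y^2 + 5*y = (y - 5)*(y^2 - y) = (y - 5)*(y - 1)*(y)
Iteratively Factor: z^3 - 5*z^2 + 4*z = (z - 1)*(z^2 - 4*z) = z*(z - 1)*(z - 4)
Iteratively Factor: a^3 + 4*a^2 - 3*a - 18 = (a + 3)*(a^2 + a - 6) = (a - 2)*(a + 3)*(a + 3)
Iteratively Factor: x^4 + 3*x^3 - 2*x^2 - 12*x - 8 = (x + 2)*(x^3 + x^2 - 4*x - 4) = (x + 2)^2*(x^2 - x - 2) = (x - 2)*(x + 2)^2*(x + 1)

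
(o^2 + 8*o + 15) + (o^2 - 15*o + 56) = 2*o^2 - 7*o + 71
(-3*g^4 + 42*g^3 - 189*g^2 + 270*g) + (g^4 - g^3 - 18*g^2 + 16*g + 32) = -2*g^4 + 41*g^3 - 207*g^2 + 286*g + 32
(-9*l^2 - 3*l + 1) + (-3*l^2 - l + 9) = -12*l^2 - 4*l + 10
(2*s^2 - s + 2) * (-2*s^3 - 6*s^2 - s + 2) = -4*s^5 - 10*s^4 - 7*s^2 - 4*s + 4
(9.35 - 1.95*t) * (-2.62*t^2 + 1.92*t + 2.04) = 5.109*t^3 - 28.241*t^2 + 13.974*t + 19.074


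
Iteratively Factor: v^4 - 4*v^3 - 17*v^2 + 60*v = (v)*(v^3 - 4*v^2 - 17*v + 60) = v*(v - 3)*(v^2 - v - 20) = v*(v - 3)*(v + 4)*(v - 5)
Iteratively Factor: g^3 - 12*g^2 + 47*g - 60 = (g - 4)*(g^2 - 8*g + 15) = (g - 4)*(g - 3)*(g - 5)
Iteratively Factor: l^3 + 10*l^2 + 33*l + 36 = (l + 4)*(l^2 + 6*l + 9) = (l + 3)*(l + 4)*(l + 3)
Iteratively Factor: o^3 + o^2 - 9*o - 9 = (o + 3)*(o^2 - 2*o - 3) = (o - 3)*(o + 3)*(o + 1)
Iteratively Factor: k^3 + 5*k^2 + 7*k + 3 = (k + 1)*(k^2 + 4*k + 3) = (k + 1)^2*(k + 3)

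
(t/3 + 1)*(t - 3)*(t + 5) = t^3/3 + 5*t^2/3 - 3*t - 15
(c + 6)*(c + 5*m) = c^2 + 5*c*m + 6*c + 30*m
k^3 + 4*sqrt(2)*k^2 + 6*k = k*(k + sqrt(2))*(k + 3*sqrt(2))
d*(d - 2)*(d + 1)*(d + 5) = d^4 + 4*d^3 - 7*d^2 - 10*d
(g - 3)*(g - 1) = g^2 - 4*g + 3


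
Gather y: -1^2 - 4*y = -4*y - 1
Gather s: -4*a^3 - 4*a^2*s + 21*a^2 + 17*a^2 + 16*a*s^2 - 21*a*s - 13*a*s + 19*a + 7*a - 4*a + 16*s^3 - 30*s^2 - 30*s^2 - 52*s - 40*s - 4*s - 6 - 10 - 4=-4*a^3 + 38*a^2 + 22*a + 16*s^3 + s^2*(16*a - 60) + s*(-4*a^2 - 34*a - 96) - 20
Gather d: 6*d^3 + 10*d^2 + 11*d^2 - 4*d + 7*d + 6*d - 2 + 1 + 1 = 6*d^3 + 21*d^2 + 9*d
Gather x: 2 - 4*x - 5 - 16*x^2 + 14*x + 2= -16*x^2 + 10*x - 1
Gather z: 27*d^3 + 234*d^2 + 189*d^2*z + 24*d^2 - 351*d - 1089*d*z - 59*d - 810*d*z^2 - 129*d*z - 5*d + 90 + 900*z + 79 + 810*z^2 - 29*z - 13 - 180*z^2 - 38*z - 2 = 27*d^3 + 258*d^2 - 415*d + z^2*(630 - 810*d) + z*(189*d^2 - 1218*d + 833) + 154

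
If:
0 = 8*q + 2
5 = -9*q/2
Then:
No Solution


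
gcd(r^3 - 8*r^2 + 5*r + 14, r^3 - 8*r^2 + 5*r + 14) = r^3 - 8*r^2 + 5*r + 14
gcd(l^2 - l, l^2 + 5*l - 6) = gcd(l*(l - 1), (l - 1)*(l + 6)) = l - 1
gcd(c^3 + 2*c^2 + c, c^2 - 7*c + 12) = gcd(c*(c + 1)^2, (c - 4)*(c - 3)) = 1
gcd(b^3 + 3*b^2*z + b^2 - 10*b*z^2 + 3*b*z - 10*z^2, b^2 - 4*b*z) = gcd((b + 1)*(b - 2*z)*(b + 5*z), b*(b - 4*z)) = 1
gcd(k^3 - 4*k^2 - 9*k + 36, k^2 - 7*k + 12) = k^2 - 7*k + 12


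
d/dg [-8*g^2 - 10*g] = -16*g - 10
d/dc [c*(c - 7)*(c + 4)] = 3*c^2 - 6*c - 28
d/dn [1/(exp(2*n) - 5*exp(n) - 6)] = (5 - 2*exp(n))*exp(n)/(-exp(2*n) + 5*exp(n) + 6)^2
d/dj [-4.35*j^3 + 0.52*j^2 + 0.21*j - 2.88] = -13.05*j^2 + 1.04*j + 0.21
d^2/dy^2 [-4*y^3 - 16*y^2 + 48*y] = -24*y - 32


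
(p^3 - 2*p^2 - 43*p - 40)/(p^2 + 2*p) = (p^3 - 2*p^2 - 43*p - 40)/(p*(p + 2))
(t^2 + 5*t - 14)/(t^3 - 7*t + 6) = (t + 7)/(t^2 + 2*t - 3)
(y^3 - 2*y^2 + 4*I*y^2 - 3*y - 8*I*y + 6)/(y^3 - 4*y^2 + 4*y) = (y^2 + 4*I*y - 3)/(y*(y - 2))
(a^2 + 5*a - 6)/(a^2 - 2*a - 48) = (a - 1)/(a - 8)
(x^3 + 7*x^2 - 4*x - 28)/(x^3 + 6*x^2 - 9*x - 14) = (x + 2)/(x + 1)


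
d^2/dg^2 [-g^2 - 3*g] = -2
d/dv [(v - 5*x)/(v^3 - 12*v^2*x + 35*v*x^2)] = (-2*v + 7*x)/(v^2*(v^2 - 14*v*x + 49*x^2))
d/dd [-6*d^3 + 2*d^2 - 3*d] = -18*d^2 + 4*d - 3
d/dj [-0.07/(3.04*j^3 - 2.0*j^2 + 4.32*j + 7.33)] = (0.6384*j^2 - 0.28*j + 0.3024)/(3.04*j^3 - 2.0*j^2 + 4.32*j + 7.33)^2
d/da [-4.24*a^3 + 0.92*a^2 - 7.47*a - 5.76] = -12.72*a^2 + 1.84*a - 7.47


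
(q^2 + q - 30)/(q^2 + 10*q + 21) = (q^2 + q - 30)/(q^2 + 10*q + 21)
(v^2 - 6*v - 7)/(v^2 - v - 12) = (-v^2 + 6*v + 7)/(-v^2 + v + 12)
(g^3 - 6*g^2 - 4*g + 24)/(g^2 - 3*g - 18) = (g^2 - 4)/(g + 3)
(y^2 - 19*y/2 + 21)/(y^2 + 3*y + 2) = (y^2 - 19*y/2 + 21)/(y^2 + 3*y + 2)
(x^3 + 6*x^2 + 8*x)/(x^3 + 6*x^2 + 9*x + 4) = x*(x + 2)/(x^2 + 2*x + 1)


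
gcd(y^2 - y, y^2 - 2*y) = y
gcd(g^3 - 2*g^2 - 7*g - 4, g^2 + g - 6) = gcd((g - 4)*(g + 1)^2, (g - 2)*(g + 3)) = 1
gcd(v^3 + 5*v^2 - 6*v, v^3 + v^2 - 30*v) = v^2 + 6*v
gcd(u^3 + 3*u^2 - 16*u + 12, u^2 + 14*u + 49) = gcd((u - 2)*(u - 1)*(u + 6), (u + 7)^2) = 1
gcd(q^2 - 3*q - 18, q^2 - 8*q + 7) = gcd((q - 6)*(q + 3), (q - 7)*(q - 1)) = 1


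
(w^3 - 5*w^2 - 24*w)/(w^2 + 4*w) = (w^2 - 5*w - 24)/(w + 4)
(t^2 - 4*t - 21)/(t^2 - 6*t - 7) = (t + 3)/(t + 1)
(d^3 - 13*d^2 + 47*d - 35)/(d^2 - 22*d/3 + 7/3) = 3*(d^2 - 6*d + 5)/(3*d - 1)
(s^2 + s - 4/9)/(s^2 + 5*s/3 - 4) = (9*s^2 + 9*s - 4)/(3*(3*s^2 + 5*s - 12))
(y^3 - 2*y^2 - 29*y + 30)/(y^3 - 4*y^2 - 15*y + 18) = (y + 5)/(y + 3)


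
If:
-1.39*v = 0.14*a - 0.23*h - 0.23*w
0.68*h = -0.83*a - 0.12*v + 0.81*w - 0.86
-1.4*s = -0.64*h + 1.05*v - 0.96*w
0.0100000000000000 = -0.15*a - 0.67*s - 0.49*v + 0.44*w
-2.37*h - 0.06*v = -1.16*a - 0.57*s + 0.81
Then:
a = 0.12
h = -0.15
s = 0.56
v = 0.14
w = 1.07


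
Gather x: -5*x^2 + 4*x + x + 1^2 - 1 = -5*x^2 + 5*x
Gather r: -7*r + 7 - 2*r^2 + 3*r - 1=-2*r^2 - 4*r + 6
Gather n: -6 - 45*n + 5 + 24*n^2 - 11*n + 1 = 24*n^2 - 56*n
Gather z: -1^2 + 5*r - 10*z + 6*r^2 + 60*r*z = 6*r^2 + 5*r + z*(60*r - 10) - 1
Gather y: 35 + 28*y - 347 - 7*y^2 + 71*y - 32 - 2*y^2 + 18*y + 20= -9*y^2 + 117*y - 324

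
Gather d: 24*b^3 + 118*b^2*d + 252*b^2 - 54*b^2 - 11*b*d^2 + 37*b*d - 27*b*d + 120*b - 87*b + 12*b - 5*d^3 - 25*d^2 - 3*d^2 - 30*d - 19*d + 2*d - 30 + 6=24*b^3 + 198*b^2 + 45*b - 5*d^3 + d^2*(-11*b - 28) + d*(118*b^2 + 10*b - 47) - 24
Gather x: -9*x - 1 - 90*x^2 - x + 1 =-90*x^2 - 10*x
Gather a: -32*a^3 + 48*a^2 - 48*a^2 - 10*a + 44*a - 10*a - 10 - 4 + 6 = -32*a^3 + 24*a - 8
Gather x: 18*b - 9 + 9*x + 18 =18*b + 9*x + 9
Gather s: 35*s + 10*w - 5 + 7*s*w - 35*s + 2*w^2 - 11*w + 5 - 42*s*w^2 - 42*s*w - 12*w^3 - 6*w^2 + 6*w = s*(-42*w^2 - 35*w) - 12*w^3 - 4*w^2 + 5*w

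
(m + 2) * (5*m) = 5*m^2 + 10*m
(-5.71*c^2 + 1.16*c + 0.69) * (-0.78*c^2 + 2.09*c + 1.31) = 4.4538*c^4 - 12.8387*c^3 - 5.5939*c^2 + 2.9617*c + 0.9039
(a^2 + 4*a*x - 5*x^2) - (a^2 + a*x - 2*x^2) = 3*a*x - 3*x^2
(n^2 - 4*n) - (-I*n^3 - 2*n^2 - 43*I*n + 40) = I*n^3 + 3*n^2 - 4*n + 43*I*n - 40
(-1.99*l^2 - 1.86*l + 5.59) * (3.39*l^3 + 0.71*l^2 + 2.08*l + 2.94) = -6.7461*l^5 - 7.7183*l^4 + 13.4903*l^3 - 5.7505*l^2 + 6.1588*l + 16.4346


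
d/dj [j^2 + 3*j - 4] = 2*j + 3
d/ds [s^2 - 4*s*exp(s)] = -4*s*exp(s) + 2*s - 4*exp(s)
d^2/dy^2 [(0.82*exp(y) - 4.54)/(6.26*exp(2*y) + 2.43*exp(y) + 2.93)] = (32.133832*exp(4*y) - 724.120492*exp(3*y) - 297.426372*exp(2*y) + 300.440524*exp(y) + 39.363964)*exp(y)/(245.314376*exp(6*y) + 285.677604*exp(5*y) + 455.353026*exp(4*y) + 281.772351*exp(3*y) + 213.128493*exp(2*y) + 62.583921*exp(y) + 25.153757)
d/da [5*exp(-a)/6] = -5*exp(-a)/6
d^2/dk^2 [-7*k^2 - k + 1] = -14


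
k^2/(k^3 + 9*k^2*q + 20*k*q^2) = k/(k^2 + 9*k*q + 20*q^2)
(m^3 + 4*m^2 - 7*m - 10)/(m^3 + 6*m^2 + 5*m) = (m - 2)/m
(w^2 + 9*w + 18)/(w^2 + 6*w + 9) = (w + 6)/(w + 3)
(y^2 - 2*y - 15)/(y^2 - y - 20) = (y + 3)/(y + 4)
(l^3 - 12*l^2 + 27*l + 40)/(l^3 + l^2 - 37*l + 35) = (l^2 - 7*l - 8)/(l^2 + 6*l - 7)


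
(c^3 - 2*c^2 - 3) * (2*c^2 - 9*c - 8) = 2*c^5 - 13*c^4 + 10*c^3 + 10*c^2 + 27*c + 24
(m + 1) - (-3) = m + 4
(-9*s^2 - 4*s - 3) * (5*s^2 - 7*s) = -45*s^4 + 43*s^3 + 13*s^2 + 21*s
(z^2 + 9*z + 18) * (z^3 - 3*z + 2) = z^5 + 9*z^4 + 15*z^3 - 25*z^2 - 36*z + 36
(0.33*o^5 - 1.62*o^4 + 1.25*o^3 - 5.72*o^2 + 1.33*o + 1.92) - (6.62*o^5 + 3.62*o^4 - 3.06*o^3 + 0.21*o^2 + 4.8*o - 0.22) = -6.29*o^5 - 5.24*o^4 + 4.31*o^3 - 5.93*o^2 - 3.47*o + 2.14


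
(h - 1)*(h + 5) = h^2 + 4*h - 5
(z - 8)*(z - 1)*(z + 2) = z^3 - 7*z^2 - 10*z + 16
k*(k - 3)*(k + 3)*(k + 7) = k^4 + 7*k^3 - 9*k^2 - 63*k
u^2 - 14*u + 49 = (u - 7)^2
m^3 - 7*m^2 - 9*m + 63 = (m - 7)*(m - 3)*(m + 3)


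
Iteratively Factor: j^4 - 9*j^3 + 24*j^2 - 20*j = (j - 5)*(j^3 - 4*j^2 + 4*j) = (j - 5)*(j - 2)*(j^2 - 2*j) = j*(j - 5)*(j - 2)*(j - 2)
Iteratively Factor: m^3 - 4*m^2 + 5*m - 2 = (m - 2)*(m^2 - 2*m + 1) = (m - 2)*(m - 1)*(m - 1)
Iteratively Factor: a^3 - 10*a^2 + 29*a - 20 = (a - 1)*(a^2 - 9*a + 20) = (a - 4)*(a - 1)*(a - 5)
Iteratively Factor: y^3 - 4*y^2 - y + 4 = (y - 4)*(y^2 - 1) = (y - 4)*(y - 1)*(y + 1)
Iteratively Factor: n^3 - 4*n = (n)*(n^2 - 4) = n*(n + 2)*(n - 2)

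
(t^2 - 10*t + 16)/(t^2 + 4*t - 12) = (t - 8)/(t + 6)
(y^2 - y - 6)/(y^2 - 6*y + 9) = (y + 2)/(y - 3)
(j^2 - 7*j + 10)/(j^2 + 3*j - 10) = (j - 5)/(j + 5)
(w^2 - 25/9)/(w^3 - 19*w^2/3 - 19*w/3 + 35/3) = (w - 5/3)/(w^2 - 8*w + 7)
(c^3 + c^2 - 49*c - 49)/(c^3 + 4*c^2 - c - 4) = (c^2 - 49)/(c^2 + 3*c - 4)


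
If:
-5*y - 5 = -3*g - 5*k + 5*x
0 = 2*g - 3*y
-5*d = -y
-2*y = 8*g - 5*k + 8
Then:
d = y/5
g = 3*y/2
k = 14*y/5 + 8/5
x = 27*y/10 + 3/5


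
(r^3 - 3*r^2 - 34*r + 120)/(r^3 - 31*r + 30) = (r - 4)/(r - 1)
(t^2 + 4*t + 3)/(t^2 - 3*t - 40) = (t^2 + 4*t + 3)/(t^2 - 3*t - 40)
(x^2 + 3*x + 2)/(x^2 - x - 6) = (x + 1)/(x - 3)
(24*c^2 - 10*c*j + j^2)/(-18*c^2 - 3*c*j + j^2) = (-4*c + j)/(3*c + j)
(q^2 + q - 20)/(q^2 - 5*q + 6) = (q^2 + q - 20)/(q^2 - 5*q + 6)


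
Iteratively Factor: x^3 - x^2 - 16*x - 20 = (x + 2)*(x^2 - 3*x - 10) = (x + 2)^2*(x - 5)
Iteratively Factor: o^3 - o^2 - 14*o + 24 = (o - 3)*(o^2 + 2*o - 8) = (o - 3)*(o - 2)*(o + 4)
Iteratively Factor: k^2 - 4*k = (k - 4)*(k)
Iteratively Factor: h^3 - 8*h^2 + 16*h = (h - 4)*(h^2 - 4*h) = (h - 4)^2*(h)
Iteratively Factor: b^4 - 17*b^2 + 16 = (b - 1)*(b^3 + b^2 - 16*b - 16) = (b - 4)*(b - 1)*(b^2 + 5*b + 4) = (b - 4)*(b - 1)*(b + 4)*(b + 1)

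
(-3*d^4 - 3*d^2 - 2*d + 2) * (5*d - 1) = -15*d^5 + 3*d^4 - 15*d^3 - 7*d^2 + 12*d - 2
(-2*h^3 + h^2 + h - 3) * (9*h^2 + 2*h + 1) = -18*h^5 + 5*h^4 + 9*h^3 - 24*h^2 - 5*h - 3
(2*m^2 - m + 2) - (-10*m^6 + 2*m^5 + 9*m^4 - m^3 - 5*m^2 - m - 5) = 10*m^6 - 2*m^5 - 9*m^4 + m^3 + 7*m^2 + 7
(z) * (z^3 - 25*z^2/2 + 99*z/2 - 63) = z^4 - 25*z^3/2 + 99*z^2/2 - 63*z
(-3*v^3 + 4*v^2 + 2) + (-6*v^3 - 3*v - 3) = -9*v^3 + 4*v^2 - 3*v - 1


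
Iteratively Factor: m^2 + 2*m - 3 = (m - 1)*(m + 3)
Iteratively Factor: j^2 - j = (j - 1)*(j)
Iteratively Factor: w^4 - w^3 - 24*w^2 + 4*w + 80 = (w + 2)*(w^3 - 3*w^2 - 18*w + 40) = (w + 2)*(w + 4)*(w^2 - 7*w + 10) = (w - 2)*(w + 2)*(w + 4)*(w - 5)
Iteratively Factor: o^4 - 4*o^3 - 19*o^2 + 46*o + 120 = (o - 5)*(o^3 + o^2 - 14*o - 24) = (o - 5)*(o - 4)*(o^2 + 5*o + 6) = (o - 5)*(o - 4)*(o + 3)*(o + 2)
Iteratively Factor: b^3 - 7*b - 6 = (b + 1)*(b^2 - b - 6) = (b + 1)*(b + 2)*(b - 3)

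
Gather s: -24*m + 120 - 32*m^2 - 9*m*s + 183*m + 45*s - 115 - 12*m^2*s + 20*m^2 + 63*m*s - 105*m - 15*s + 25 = -12*m^2 + 54*m + s*(-12*m^2 + 54*m + 30) + 30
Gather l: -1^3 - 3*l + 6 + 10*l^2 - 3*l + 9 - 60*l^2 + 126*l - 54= -50*l^2 + 120*l - 40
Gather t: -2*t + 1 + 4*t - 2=2*t - 1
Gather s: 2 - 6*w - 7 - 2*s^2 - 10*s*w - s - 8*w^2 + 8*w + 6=-2*s^2 + s*(-10*w - 1) - 8*w^2 + 2*w + 1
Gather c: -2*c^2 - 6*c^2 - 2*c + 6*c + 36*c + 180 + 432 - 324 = -8*c^2 + 40*c + 288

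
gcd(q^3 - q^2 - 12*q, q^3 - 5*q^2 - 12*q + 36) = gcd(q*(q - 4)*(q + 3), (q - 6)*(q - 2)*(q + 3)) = q + 3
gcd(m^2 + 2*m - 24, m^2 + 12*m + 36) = m + 6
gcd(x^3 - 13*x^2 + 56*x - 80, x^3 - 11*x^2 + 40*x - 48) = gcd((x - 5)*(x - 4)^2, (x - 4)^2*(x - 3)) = x^2 - 8*x + 16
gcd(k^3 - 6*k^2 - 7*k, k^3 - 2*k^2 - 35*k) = k^2 - 7*k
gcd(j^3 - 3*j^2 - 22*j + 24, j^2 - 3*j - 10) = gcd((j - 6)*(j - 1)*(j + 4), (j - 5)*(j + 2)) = 1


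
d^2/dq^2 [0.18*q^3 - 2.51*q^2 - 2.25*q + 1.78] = 1.08*q - 5.02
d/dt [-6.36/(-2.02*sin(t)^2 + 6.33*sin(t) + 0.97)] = (40.2588 - 25.6944*sin(t))*cos(t)/(-2.02*sin(t)^2 + 6.33*sin(t) + 0.97)^2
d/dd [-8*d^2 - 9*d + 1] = -16*d - 9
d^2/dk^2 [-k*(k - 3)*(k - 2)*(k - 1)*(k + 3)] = -20*k^3 + 36*k^2 + 42*k - 54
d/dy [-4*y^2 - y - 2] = -8*y - 1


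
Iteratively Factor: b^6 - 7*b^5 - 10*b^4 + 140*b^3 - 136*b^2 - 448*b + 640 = (b - 5)*(b^5 - 2*b^4 - 20*b^3 + 40*b^2 + 64*b - 128) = (b - 5)*(b + 4)*(b^4 - 6*b^3 + 4*b^2 + 24*b - 32) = (b - 5)*(b - 4)*(b + 4)*(b^3 - 2*b^2 - 4*b + 8) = (b - 5)*(b - 4)*(b - 2)*(b + 4)*(b^2 - 4) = (b - 5)*(b - 4)*(b - 2)^2*(b + 4)*(b + 2)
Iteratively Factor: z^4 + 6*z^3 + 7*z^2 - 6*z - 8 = (z - 1)*(z^3 + 7*z^2 + 14*z + 8) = (z - 1)*(z + 4)*(z^2 + 3*z + 2) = (z - 1)*(z + 2)*(z + 4)*(z + 1)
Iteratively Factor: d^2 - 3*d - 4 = (d + 1)*(d - 4)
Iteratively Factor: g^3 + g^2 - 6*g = (g + 3)*(g^2 - 2*g) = (g - 2)*(g + 3)*(g)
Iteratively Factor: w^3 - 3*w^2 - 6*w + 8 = (w - 1)*(w^2 - 2*w - 8) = (w - 4)*(w - 1)*(w + 2)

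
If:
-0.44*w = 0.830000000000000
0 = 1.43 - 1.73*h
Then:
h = 0.83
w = -1.89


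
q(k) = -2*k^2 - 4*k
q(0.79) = -4.41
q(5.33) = -78.14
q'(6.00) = -28.00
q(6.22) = -102.26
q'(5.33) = -25.32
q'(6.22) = -28.88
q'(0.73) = -6.92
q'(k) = -4*k - 4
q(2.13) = -17.59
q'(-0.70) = -1.20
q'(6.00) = -28.00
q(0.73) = -3.99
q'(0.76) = -7.04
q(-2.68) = -3.64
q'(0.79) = -7.16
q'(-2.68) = 6.72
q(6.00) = -96.00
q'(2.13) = -12.52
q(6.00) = -96.00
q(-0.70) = 1.82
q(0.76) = -4.20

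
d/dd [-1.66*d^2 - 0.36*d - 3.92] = -3.32*d - 0.36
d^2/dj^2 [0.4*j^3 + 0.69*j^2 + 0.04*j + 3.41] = 2.4*j + 1.38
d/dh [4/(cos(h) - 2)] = 4*sin(h)/(cos(h) - 2)^2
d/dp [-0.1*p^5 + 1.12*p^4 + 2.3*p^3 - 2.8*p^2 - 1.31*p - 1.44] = -0.5*p^4 + 4.48*p^3 + 6.9*p^2 - 5.6*p - 1.31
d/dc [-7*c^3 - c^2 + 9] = c*(-21*c - 2)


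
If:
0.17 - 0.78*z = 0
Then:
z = 0.22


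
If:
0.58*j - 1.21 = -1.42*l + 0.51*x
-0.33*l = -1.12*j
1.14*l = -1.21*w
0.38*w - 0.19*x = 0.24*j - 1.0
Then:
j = 0.42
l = 1.42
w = -1.34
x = 2.06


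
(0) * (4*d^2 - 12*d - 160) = 0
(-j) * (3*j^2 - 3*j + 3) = -3*j^3 + 3*j^2 - 3*j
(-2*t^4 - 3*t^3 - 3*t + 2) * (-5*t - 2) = 10*t^5 + 19*t^4 + 6*t^3 + 15*t^2 - 4*t - 4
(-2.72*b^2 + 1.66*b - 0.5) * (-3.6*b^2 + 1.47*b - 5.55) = 9.792*b^4 - 9.9744*b^3 + 19.3362*b^2 - 9.948*b + 2.775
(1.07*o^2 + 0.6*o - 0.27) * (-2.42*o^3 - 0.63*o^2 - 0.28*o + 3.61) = -2.5894*o^5 - 2.1261*o^4 - 0.0242000000000001*o^3 + 3.8648*o^2 + 2.2416*o - 0.9747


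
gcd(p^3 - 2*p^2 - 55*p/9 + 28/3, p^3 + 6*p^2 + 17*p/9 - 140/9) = p^2 + p - 28/9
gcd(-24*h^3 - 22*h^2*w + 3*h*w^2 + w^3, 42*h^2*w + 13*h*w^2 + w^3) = 6*h + w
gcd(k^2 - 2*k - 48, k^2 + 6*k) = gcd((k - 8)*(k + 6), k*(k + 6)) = k + 6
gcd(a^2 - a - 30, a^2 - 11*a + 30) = a - 6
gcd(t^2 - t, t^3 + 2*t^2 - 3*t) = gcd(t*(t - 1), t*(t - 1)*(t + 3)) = t^2 - t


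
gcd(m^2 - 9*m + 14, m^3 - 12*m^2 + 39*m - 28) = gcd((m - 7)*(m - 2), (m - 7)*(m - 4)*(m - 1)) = m - 7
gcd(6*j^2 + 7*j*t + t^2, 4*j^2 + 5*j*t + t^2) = j + t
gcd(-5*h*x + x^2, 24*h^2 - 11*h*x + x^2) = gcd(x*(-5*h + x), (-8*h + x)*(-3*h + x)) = 1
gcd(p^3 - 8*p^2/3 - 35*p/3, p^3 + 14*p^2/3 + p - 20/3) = 1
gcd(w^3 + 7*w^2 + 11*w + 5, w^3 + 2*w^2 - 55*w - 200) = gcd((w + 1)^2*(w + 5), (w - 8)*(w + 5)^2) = w + 5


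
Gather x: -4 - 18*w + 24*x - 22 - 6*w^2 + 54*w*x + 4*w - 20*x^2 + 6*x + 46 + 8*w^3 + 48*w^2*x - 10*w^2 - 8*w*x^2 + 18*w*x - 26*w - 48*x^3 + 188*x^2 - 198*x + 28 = 8*w^3 - 16*w^2 - 40*w - 48*x^3 + x^2*(168 - 8*w) + x*(48*w^2 + 72*w - 168) + 48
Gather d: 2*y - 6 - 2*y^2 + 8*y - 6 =-2*y^2 + 10*y - 12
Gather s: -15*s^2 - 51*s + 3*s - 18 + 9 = -15*s^2 - 48*s - 9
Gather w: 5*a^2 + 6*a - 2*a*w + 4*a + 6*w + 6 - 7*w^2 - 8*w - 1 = 5*a^2 + 10*a - 7*w^2 + w*(-2*a - 2) + 5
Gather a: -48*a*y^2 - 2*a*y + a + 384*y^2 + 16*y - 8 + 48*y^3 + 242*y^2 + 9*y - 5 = a*(-48*y^2 - 2*y + 1) + 48*y^3 + 626*y^2 + 25*y - 13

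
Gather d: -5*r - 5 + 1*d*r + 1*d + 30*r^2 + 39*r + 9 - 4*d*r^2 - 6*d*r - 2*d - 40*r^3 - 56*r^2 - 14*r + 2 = d*(-4*r^2 - 5*r - 1) - 40*r^3 - 26*r^2 + 20*r + 6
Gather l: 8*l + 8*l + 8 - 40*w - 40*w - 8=16*l - 80*w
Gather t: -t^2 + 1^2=1 - t^2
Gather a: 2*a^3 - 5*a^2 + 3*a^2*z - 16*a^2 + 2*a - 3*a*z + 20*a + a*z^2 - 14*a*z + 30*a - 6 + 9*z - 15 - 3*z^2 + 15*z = 2*a^3 + a^2*(3*z - 21) + a*(z^2 - 17*z + 52) - 3*z^2 + 24*z - 21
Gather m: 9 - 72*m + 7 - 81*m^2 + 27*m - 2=-81*m^2 - 45*m + 14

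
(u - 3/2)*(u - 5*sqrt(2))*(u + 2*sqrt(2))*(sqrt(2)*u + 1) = sqrt(2)*u^4 - 5*u^3 - 3*sqrt(2)*u^3/2 - 23*sqrt(2)*u^2 + 15*u^2/2 - 20*u + 69*sqrt(2)*u/2 + 30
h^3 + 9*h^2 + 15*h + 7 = (h + 1)^2*(h + 7)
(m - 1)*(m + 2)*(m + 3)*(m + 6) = m^4 + 10*m^3 + 25*m^2 - 36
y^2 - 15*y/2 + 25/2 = (y - 5)*(y - 5/2)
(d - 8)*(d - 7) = d^2 - 15*d + 56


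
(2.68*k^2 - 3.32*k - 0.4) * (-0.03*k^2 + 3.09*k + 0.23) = -0.0804*k^4 + 8.3808*k^3 - 9.6304*k^2 - 1.9996*k - 0.092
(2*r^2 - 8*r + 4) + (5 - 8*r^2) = -6*r^2 - 8*r + 9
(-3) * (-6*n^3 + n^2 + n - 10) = 18*n^3 - 3*n^2 - 3*n + 30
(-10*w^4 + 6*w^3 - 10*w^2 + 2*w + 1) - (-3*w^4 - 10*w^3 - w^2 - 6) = -7*w^4 + 16*w^3 - 9*w^2 + 2*w + 7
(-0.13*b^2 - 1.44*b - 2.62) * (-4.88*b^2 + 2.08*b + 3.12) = 0.6344*b^4 + 6.7568*b^3 + 9.3848*b^2 - 9.9424*b - 8.1744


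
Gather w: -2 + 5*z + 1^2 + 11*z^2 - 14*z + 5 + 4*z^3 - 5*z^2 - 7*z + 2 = 4*z^3 + 6*z^2 - 16*z + 6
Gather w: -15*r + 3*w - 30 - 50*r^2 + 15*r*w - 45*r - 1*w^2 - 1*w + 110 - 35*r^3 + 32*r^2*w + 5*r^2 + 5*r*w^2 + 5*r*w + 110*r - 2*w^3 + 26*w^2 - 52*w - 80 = -35*r^3 - 45*r^2 + 50*r - 2*w^3 + w^2*(5*r + 25) + w*(32*r^2 + 20*r - 50)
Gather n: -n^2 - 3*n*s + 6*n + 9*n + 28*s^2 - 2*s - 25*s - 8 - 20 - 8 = -n^2 + n*(15 - 3*s) + 28*s^2 - 27*s - 36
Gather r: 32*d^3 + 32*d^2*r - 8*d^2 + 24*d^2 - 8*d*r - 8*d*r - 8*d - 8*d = 32*d^3 + 16*d^2 - 16*d + r*(32*d^2 - 16*d)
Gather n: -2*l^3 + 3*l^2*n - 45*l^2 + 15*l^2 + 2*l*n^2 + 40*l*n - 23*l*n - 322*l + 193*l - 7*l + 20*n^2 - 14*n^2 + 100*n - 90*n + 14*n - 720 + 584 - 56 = -2*l^3 - 30*l^2 - 136*l + n^2*(2*l + 6) + n*(3*l^2 + 17*l + 24) - 192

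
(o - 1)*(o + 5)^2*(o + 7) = o^4 + 16*o^3 + 78*o^2 + 80*o - 175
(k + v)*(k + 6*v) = k^2 + 7*k*v + 6*v^2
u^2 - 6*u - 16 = (u - 8)*(u + 2)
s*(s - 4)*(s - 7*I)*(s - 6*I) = s^4 - 4*s^3 - 13*I*s^3 - 42*s^2 + 52*I*s^2 + 168*s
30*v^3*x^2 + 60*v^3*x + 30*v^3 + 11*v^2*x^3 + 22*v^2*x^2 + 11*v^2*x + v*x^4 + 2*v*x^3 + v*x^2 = (5*v + x)*(6*v + x)*(x + 1)*(v*x + v)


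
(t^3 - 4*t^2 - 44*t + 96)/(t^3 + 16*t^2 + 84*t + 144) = (t^2 - 10*t + 16)/(t^2 + 10*t + 24)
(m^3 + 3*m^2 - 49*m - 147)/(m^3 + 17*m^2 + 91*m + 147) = (m - 7)/(m + 7)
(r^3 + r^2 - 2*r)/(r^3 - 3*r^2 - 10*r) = (r - 1)/(r - 5)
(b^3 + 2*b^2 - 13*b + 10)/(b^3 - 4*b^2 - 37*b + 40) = (b - 2)/(b - 8)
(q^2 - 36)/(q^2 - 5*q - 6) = (q + 6)/(q + 1)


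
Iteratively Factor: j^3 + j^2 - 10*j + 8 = (j - 2)*(j^2 + 3*j - 4) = (j - 2)*(j - 1)*(j + 4)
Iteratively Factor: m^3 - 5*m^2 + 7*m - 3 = (m - 1)*(m^2 - 4*m + 3) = (m - 3)*(m - 1)*(m - 1)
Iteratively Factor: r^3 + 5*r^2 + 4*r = (r)*(r^2 + 5*r + 4) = r*(r + 4)*(r + 1)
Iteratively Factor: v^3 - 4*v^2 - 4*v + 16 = (v - 4)*(v^2 - 4) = (v - 4)*(v + 2)*(v - 2)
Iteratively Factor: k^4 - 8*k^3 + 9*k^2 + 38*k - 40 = (k - 4)*(k^3 - 4*k^2 - 7*k + 10) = (k - 5)*(k - 4)*(k^2 + k - 2) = (k - 5)*(k - 4)*(k + 2)*(k - 1)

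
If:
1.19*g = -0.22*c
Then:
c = -5.40909090909091*g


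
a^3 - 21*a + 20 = (a - 4)*(a - 1)*(a + 5)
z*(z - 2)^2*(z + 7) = z^4 + 3*z^3 - 24*z^2 + 28*z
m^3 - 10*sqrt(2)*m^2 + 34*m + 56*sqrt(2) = (m - 7*sqrt(2))*(m - 4*sqrt(2))*(m + sqrt(2))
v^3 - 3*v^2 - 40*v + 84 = (v - 7)*(v - 2)*(v + 6)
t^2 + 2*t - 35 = (t - 5)*(t + 7)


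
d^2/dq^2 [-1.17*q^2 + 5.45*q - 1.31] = -2.34000000000000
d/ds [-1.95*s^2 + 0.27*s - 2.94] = 0.27 - 3.9*s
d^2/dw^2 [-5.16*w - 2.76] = 0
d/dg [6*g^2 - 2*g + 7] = 12*g - 2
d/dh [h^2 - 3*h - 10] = 2*h - 3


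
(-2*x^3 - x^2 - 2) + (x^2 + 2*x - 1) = -2*x^3 + 2*x - 3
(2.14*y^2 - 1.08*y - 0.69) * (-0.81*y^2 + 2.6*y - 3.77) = -1.7334*y^4 + 6.4388*y^3 - 10.3169*y^2 + 2.2776*y + 2.6013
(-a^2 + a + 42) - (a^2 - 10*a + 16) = -2*a^2 + 11*a + 26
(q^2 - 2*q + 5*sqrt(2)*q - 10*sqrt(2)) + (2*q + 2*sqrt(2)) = q^2 + 5*sqrt(2)*q - 8*sqrt(2)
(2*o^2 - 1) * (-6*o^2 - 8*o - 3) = -12*o^4 - 16*o^3 + 8*o + 3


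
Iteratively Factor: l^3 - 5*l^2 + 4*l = (l)*(l^2 - 5*l + 4) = l*(l - 4)*(l - 1)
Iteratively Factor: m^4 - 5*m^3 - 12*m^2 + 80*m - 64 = (m + 4)*(m^3 - 9*m^2 + 24*m - 16) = (m - 1)*(m + 4)*(m^2 - 8*m + 16) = (m - 4)*(m - 1)*(m + 4)*(m - 4)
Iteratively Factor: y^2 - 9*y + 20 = (y - 5)*(y - 4)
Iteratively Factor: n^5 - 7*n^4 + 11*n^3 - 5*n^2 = (n - 5)*(n^4 - 2*n^3 + n^2) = n*(n - 5)*(n^3 - 2*n^2 + n) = n^2*(n - 5)*(n^2 - 2*n + 1) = n^2*(n - 5)*(n - 1)*(n - 1)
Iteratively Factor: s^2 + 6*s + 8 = (s + 2)*(s + 4)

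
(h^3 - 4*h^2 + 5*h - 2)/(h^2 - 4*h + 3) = (h^2 - 3*h + 2)/(h - 3)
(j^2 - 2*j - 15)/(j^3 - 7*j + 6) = (j - 5)/(j^2 - 3*j + 2)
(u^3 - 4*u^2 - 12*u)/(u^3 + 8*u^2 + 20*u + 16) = u*(u - 6)/(u^2 + 6*u + 8)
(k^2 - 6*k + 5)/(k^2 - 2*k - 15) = (k - 1)/(k + 3)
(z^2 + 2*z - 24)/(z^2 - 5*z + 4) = (z + 6)/(z - 1)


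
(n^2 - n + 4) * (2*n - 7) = 2*n^3 - 9*n^2 + 15*n - 28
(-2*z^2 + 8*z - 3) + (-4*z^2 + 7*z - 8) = -6*z^2 + 15*z - 11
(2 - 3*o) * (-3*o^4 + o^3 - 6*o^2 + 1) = 9*o^5 - 9*o^4 + 20*o^3 - 12*o^2 - 3*o + 2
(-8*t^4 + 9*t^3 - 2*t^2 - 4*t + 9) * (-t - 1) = 8*t^5 - t^4 - 7*t^3 + 6*t^2 - 5*t - 9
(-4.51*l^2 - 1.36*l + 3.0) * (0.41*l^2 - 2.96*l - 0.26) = -1.8491*l^4 + 12.792*l^3 + 6.4282*l^2 - 8.5264*l - 0.78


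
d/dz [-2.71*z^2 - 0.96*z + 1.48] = -5.42*z - 0.96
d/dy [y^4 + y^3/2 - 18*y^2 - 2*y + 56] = 4*y^3 + 3*y^2/2 - 36*y - 2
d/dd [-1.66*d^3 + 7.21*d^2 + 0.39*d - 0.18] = -4.98*d^2 + 14.42*d + 0.39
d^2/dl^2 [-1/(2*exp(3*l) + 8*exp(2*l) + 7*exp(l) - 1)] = (-2*(6*exp(2*l) + 16*exp(l) + 7)^2*exp(l) + (18*exp(2*l) + 32*exp(l) + 7)*(2*exp(3*l) + 8*exp(2*l) + 7*exp(l) - 1))*exp(l)/(2*exp(3*l) + 8*exp(2*l) + 7*exp(l) - 1)^3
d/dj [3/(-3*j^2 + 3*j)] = (2*j - 1)/(j^2*(j - 1)^2)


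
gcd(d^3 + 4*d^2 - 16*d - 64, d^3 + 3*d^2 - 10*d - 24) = d + 4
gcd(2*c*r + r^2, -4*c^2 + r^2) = 2*c + r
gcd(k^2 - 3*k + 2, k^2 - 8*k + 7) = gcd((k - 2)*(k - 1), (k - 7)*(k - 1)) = k - 1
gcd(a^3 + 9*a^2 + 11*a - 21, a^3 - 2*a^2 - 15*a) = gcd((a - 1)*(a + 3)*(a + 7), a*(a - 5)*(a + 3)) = a + 3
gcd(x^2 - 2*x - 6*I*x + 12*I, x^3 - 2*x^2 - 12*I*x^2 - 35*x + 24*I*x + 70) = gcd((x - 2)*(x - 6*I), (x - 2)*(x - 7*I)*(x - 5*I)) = x - 2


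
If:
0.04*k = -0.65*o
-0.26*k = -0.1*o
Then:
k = 0.00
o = 0.00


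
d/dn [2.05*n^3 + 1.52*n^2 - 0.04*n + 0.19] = 6.15*n^2 + 3.04*n - 0.04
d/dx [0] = 0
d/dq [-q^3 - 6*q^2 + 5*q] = -3*q^2 - 12*q + 5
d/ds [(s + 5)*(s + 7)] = 2*s + 12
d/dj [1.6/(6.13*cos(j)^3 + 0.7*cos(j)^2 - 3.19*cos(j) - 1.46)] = (29.424*cos(j)^2 + 2.24*cos(j) - 5.104)*sin(j)/(6.13*cos(j)^3 + 0.7*cos(j)^2 - 3.19*cos(j) - 1.46)^2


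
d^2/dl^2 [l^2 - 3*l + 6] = 2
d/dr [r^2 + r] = 2*r + 1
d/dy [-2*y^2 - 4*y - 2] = -4*y - 4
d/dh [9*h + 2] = 9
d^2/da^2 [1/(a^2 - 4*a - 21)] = 2*(a^2 - 4*a - 4*(a - 2)^2 - 21)/(-a^2 + 4*a + 21)^3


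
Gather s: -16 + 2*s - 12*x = 2*s - 12*x - 16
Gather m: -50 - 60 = -110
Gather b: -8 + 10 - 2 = 0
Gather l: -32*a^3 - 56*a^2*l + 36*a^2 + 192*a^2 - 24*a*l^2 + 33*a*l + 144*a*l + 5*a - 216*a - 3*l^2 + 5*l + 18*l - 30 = -32*a^3 + 228*a^2 - 211*a + l^2*(-24*a - 3) + l*(-56*a^2 + 177*a + 23) - 30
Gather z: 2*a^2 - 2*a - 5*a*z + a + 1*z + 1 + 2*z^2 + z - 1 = 2*a^2 - a + 2*z^2 + z*(2 - 5*a)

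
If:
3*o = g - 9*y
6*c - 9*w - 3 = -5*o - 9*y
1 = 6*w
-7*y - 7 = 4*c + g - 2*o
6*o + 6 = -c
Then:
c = 1236/289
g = -603/34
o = -495/289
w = 1/6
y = -809/578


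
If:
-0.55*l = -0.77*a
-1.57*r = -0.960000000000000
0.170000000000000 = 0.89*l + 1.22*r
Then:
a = -0.46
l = -0.65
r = 0.61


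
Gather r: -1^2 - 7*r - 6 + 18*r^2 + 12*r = 18*r^2 + 5*r - 7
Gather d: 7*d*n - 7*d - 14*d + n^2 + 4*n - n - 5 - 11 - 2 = d*(7*n - 21) + n^2 + 3*n - 18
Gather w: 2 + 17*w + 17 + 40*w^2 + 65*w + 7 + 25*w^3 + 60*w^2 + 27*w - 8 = 25*w^3 + 100*w^2 + 109*w + 18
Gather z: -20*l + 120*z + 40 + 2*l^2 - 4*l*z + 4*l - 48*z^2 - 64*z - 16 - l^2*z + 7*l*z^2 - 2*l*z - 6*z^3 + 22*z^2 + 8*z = 2*l^2 - 16*l - 6*z^3 + z^2*(7*l - 26) + z*(-l^2 - 6*l + 64) + 24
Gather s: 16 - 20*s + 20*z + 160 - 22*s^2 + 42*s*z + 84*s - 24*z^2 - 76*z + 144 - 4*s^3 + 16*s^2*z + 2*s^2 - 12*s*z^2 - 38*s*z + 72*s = -4*s^3 + s^2*(16*z - 20) + s*(-12*z^2 + 4*z + 136) - 24*z^2 - 56*z + 320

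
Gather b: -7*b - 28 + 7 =-7*b - 21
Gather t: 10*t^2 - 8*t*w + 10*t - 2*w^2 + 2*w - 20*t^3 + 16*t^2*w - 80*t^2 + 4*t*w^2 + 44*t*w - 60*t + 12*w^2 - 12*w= -20*t^3 + t^2*(16*w - 70) + t*(4*w^2 + 36*w - 50) + 10*w^2 - 10*w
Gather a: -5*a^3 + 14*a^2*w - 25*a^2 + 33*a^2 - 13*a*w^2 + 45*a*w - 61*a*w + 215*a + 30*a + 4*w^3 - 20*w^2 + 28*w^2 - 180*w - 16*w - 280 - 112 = -5*a^3 + a^2*(14*w + 8) + a*(-13*w^2 - 16*w + 245) + 4*w^3 + 8*w^2 - 196*w - 392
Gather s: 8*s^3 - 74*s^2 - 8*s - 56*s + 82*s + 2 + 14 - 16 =8*s^3 - 74*s^2 + 18*s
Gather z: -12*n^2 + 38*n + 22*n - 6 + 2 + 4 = -12*n^2 + 60*n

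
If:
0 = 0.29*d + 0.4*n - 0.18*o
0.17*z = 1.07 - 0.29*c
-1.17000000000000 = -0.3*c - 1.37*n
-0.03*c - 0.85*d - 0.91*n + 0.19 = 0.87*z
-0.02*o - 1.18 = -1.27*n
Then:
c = 0.29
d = -6.57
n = 0.79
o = -8.82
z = 5.80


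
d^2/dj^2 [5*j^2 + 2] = 10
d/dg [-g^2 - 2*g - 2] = -2*g - 2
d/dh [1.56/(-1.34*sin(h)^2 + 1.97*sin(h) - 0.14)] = (4.1808*sin(h) - 3.0732)*cos(h)/(1.34*sin(h)^2 - 1.97*sin(h) + 0.14)^2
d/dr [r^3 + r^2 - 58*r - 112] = 3*r^2 + 2*r - 58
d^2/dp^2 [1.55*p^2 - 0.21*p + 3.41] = 3.10000000000000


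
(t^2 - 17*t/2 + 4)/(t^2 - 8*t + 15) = (t^2 - 17*t/2 + 4)/(t^2 - 8*t + 15)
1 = 1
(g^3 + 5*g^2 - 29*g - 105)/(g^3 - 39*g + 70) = (g + 3)/(g - 2)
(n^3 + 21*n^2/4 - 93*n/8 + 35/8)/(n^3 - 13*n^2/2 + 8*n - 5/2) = (4*n^2 + 23*n - 35)/(4*(n^2 - 6*n + 5))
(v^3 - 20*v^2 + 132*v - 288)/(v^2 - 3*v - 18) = (v^2 - 14*v + 48)/(v + 3)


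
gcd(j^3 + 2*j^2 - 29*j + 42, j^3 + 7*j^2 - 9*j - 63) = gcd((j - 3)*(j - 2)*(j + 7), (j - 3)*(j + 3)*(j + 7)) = j^2 + 4*j - 21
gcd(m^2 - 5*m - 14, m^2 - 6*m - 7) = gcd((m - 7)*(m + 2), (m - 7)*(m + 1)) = m - 7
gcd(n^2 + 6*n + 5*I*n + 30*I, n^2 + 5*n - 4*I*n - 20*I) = 1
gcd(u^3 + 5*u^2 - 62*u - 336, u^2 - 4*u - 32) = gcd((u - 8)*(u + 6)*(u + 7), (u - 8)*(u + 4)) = u - 8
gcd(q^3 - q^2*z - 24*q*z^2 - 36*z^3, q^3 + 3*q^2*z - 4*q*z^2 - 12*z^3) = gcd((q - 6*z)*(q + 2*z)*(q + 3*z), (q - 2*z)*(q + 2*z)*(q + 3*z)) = q^2 + 5*q*z + 6*z^2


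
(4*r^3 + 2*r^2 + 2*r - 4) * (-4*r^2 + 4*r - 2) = -16*r^5 + 8*r^4 - 8*r^3 + 20*r^2 - 20*r + 8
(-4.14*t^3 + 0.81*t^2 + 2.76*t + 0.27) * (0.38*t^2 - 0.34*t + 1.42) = -1.5732*t^5 + 1.7154*t^4 - 5.1054*t^3 + 0.3144*t^2 + 3.8274*t + 0.3834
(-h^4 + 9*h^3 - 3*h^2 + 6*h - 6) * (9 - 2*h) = 2*h^5 - 27*h^4 + 87*h^3 - 39*h^2 + 66*h - 54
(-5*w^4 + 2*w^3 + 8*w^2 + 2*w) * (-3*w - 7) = 15*w^5 + 29*w^4 - 38*w^3 - 62*w^2 - 14*w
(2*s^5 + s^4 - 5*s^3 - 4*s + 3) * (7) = 14*s^5 + 7*s^4 - 35*s^3 - 28*s + 21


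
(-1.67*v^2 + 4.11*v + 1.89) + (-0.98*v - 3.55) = -1.67*v^2 + 3.13*v - 1.66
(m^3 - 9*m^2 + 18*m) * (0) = 0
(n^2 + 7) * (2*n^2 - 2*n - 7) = 2*n^4 - 2*n^3 + 7*n^2 - 14*n - 49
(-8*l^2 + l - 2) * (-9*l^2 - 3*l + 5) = 72*l^4 + 15*l^3 - 25*l^2 + 11*l - 10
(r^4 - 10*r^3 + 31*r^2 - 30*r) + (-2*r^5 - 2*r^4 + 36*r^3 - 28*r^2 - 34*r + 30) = -2*r^5 - r^4 + 26*r^3 + 3*r^2 - 64*r + 30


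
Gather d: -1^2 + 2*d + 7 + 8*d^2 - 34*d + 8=8*d^2 - 32*d + 14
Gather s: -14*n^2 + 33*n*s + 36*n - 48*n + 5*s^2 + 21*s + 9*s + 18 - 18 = -14*n^2 - 12*n + 5*s^2 + s*(33*n + 30)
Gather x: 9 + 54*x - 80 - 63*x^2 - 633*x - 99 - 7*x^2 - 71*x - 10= -70*x^2 - 650*x - 180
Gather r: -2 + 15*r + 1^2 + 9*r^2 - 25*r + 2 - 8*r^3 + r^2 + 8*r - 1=-8*r^3 + 10*r^2 - 2*r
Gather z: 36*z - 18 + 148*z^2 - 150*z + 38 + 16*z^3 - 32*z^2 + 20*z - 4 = 16*z^3 + 116*z^2 - 94*z + 16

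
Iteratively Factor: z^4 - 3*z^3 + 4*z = (z + 1)*(z^3 - 4*z^2 + 4*z) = z*(z + 1)*(z^2 - 4*z + 4) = z*(z - 2)*(z + 1)*(z - 2)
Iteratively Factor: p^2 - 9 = (p - 3)*(p + 3)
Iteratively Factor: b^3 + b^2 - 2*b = (b + 2)*(b^2 - b) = (b - 1)*(b + 2)*(b)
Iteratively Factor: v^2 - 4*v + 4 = (v - 2)*(v - 2)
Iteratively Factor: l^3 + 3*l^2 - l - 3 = (l - 1)*(l^2 + 4*l + 3) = (l - 1)*(l + 1)*(l + 3)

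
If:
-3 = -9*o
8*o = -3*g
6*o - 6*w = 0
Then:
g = -8/9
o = 1/3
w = 1/3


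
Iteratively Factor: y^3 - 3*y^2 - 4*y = (y + 1)*(y^2 - 4*y) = (y - 4)*(y + 1)*(y)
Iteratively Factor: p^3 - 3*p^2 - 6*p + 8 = (p - 4)*(p^2 + p - 2) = (p - 4)*(p + 2)*(p - 1)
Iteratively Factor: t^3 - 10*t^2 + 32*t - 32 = (t - 4)*(t^2 - 6*t + 8) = (t - 4)*(t - 2)*(t - 4)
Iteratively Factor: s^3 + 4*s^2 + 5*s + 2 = (s + 1)*(s^2 + 3*s + 2) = (s + 1)*(s + 2)*(s + 1)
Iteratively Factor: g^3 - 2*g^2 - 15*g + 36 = (g + 4)*(g^2 - 6*g + 9) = (g - 3)*(g + 4)*(g - 3)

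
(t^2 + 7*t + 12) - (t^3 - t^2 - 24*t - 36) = -t^3 + 2*t^2 + 31*t + 48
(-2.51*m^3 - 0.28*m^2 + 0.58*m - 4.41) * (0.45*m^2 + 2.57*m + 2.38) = -1.1295*m^5 - 6.5767*m^4 - 6.4324*m^3 - 1.1603*m^2 - 9.9533*m - 10.4958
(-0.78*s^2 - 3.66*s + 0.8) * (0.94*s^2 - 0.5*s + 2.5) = -0.7332*s^4 - 3.0504*s^3 + 0.632*s^2 - 9.55*s + 2.0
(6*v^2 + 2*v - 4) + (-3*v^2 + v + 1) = 3*v^2 + 3*v - 3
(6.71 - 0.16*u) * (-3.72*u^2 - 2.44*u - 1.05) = 0.5952*u^3 - 24.5708*u^2 - 16.2044*u - 7.0455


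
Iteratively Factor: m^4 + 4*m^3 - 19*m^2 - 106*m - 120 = (m - 5)*(m^3 + 9*m^2 + 26*m + 24) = (m - 5)*(m + 3)*(m^2 + 6*m + 8) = (m - 5)*(m + 2)*(m + 3)*(m + 4)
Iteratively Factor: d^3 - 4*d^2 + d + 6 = (d - 3)*(d^2 - d - 2) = (d - 3)*(d + 1)*(d - 2)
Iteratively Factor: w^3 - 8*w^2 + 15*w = (w - 3)*(w^2 - 5*w) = w*(w - 3)*(w - 5)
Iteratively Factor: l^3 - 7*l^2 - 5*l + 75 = (l - 5)*(l^2 - 2*l - 15) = (l - 5)^2*(l + 3)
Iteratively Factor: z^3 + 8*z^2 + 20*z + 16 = (z + 2)*(z^2 + 6*z + 8) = (z + 2)^2*(z + 4)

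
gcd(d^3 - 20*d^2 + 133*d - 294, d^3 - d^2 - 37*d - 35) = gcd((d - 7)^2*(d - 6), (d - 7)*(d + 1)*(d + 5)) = d - 7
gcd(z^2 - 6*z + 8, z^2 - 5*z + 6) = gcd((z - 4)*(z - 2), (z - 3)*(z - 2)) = z - 2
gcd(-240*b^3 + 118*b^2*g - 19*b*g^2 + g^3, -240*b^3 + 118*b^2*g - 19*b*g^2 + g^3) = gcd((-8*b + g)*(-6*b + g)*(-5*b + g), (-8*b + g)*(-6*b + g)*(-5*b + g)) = 240*b^3 - 118*b^2*g + 19*b*g^2 - g^3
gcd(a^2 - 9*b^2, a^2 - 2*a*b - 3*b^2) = a - 3*b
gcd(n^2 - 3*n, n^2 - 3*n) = n^2 - 3*n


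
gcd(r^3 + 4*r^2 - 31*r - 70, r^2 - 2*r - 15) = r - 5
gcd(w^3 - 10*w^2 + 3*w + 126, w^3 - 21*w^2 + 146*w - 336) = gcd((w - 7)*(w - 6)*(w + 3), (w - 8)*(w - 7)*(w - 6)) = w^2 - 13*w + 42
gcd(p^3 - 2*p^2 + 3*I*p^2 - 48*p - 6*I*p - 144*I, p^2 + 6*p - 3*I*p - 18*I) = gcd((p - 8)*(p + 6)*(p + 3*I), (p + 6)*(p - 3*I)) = p + 6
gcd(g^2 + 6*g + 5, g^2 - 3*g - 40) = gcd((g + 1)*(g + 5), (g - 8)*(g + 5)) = g + 5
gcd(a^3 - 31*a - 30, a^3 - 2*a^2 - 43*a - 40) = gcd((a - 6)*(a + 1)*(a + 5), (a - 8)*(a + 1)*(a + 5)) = a^2 + 6*a + 5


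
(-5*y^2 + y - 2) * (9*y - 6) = -45*y^3 + 39*y^2 - 24*y + 12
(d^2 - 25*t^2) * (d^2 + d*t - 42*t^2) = d^4 + d^3*t - 67*d^2*t^2 - 25*d*t^3 + 1050*t^4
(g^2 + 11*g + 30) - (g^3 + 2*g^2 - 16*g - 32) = -g^3 - g^2 + 27*g + 62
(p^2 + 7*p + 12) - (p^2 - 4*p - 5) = 11*p + 17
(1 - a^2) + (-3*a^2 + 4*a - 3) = -4*a^2 + 4*a - 2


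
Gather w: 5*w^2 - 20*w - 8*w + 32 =5*w^2 - 28*w + 32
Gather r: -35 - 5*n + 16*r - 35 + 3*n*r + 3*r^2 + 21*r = -5*n + 3*r^2 + r*(3*n + 37) - 70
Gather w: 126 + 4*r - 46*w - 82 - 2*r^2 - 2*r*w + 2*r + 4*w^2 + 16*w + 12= -2*r^2 + 6*r + 4*w^2 + w*(-2*r - 30) + 56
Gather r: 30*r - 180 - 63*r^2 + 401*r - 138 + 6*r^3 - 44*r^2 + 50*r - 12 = 6*r^3 - 107*r^2 + 481*r - 330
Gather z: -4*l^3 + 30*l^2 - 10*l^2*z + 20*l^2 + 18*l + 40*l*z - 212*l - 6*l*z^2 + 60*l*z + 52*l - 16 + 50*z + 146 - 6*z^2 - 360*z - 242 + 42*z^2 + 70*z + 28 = -4*l^3 + 50*l^2 - 142*l + z^2*(36 - 6*l) + z*(-10*l^2 + 100*l - 240) - 84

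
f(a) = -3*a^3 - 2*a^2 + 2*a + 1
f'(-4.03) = -128.05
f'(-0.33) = 2.34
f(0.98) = -1.78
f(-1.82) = 8.82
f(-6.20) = 626.70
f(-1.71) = 6.73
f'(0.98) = -10.56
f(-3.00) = 58.00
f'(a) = -9*a^2 - 4*a + 2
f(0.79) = -0.15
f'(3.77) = -141.00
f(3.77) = -180.63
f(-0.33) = 0.23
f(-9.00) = 2008.00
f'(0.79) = -6.78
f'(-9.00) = -691.00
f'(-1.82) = -20.53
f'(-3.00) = -67.00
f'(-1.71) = -17.48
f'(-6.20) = -319.16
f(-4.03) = 156.81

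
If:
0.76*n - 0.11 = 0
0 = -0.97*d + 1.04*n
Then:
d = 0.16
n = 0.14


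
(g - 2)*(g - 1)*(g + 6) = g^3 + 3*g^2 - 16*g + 12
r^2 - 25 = (r - 5)*(r + 5)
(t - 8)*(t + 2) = t^2 - 6*t - 16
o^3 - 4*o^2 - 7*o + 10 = (o - 5)*(o - 1)*(o + 2)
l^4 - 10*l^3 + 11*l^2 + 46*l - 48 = (l - 8)*(l - 3)*(l - 1)*(l + 2)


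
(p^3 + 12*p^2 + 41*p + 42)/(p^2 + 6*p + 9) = (p^2 + 9*p + 14)/(p + 3)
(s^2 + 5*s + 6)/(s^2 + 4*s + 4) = (s + 3)/(s + 2)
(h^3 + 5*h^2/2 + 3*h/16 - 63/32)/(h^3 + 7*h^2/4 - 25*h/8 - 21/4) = (16*h^2 + 16*h - 21)/(4*(4*h^2 + h - 14))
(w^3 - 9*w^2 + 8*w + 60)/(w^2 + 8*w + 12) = (w^2 - 11*w + 30)/(w + 6)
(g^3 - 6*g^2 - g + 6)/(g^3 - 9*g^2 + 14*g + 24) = (g - 1)/(g - 4)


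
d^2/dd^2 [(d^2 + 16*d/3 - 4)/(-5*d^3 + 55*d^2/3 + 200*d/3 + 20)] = 2*(-27*d^6 - 432*d^5 + 1152*d^4 - 6460*d^3 - 2232*d^2 + 23472*d + 24864)/(5*(27*d^9 - 297*d^8 + 9*d^7 + 6265*d^6 + 2256*d^5 - 48516*d^4 - 94384*d^3 - 62352*d^2 - 17280*d - 1728))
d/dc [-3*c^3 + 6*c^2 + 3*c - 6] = -9*c^2 + 12*c + 3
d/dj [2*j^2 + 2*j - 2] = 4*j + 2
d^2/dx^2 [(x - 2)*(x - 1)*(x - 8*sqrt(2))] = 6*x - 16*sqrt(2) - 6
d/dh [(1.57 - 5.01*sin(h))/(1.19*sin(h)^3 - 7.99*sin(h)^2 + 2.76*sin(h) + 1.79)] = (11.9238*sin(h)^3 - 45.6348*sin(h)^2 + 25.0886*sin(h) - 13.3011)*cos(h)/(1.4161*sin(h)^6 - 19.0162*sin(h)^5 + 70.4089*sin(h)^4 - 39.8446*sin(h)^3 - 20.9866*sin(h)^2 + 9.8808*sin(h) + 3.2041)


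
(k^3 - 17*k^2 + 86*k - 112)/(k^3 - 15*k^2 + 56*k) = (k - 2)/k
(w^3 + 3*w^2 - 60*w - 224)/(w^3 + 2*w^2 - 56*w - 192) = (w + 7)/(w + 6)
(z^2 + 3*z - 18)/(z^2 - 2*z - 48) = (z - 3)/(z - 8)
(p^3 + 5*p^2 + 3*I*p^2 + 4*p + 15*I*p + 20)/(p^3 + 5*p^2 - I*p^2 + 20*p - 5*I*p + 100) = (p - I)/(p - 5*I)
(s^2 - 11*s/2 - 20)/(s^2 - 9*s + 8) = (s + 5/2)/(s - 1)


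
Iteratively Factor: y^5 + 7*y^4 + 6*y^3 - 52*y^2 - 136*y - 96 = (y + 2)*(y^4 + 5*y^3 - 4*y^2 - 44*y - 48) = (y - 3)*(y + 2)*(y^3 + 8*y^2 + 20*y + 16) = (y - 3)*(y + 2)^2*(y^2 + 6*y + 8) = (y - 3)*(y + 2)^3*(y + 4)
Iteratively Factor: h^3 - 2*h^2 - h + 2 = (h - 1)*(h^2 - h - 2) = (h - 1)*(h + 1)*(h - 2)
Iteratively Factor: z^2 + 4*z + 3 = (z + 3)*(z + 1)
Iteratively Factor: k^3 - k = (k + 1)*(k^2 - k) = k*(k + 1)*(k - 1)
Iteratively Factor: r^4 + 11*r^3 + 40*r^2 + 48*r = (r + 3)*(r^3 + 8*r^2 + 16*r) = (r + 3)*(r + 4)*(r^2 + 4*r) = (r + 3)*(r + 4)^2*(r)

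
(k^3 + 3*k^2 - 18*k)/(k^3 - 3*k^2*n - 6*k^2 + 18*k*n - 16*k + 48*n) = k*(k^2 + 3*k - 18)/(k^3 - 3*k^2*n - 6*k^2 + 18*k*n - 16*k + 48*n)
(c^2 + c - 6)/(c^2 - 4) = (c + 3)/(c + 2)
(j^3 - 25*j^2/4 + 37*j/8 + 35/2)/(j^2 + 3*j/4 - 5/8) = (2*j^2 - 15*j + 28)/(2*j - 1)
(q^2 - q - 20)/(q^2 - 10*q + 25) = (q + 4)/(q - 5)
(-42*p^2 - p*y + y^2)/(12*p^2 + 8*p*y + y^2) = (-7*p + y)/(2*p + y)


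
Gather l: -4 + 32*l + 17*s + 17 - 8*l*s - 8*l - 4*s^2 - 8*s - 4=l*(24 - 8*s) - 4*s^2 + 9*s + 9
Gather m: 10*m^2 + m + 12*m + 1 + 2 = 10*m^2 + 13*m + 3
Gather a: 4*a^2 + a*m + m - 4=4*a^2 + a*m + m - 4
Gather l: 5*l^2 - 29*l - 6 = 5*l^2 - 29*l - 6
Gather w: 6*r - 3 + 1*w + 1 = 6*r + w - 2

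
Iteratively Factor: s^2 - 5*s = (s)*(s - 5)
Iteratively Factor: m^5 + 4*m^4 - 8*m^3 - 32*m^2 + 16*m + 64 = (m + 2)*(m^4 + 2*m^3 - 12*m^2 - 8*m + 32) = (m + 2)*(m + 4)*(m^3 - 2*m^2 - 4*m + 8) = (m - 2)*(m + 2)*(m + 4)*(m^2 - 4) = (m - 2)^2*(m + 2)*(m + 4)*(m + 2)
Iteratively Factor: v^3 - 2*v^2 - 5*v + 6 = (v - 3)*(v^2 + v - 2) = (v - 3)*(v + 2)*(v - 1)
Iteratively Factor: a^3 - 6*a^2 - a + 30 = (a - 5)*(a^2 - a - 6) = (a - 5)*(a - 3)*(a + 2)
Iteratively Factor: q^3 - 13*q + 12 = (q + 4)*(q^2 - 4*q + 3) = (q - 3)*(q + 4)*(q - 1)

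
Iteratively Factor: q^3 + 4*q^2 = (q)*(q^2 + 4*q) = q^2*(q + 4)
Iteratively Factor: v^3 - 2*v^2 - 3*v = (v - 3)*(v^2 + v) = (v - 3)*(v + 1)*(v)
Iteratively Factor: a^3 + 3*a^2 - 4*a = (a)*(a^2 + 3*a - 4) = a*(a - 1)*(a + 4)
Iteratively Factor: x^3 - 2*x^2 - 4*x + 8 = (x + 2)*(x^2 - 4*x + 4) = (x - 2)*(x + 2)*(x - 2)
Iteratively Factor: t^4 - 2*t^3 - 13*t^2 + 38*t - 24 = (t - 2)*(t^3 - 13*t + 12) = (t - 3)*(t - 2)*(t^2 + 3*t - 4) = (t - 3)*(t - 2)*(t - 1)*(t + 4)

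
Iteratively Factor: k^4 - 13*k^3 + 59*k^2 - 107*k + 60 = (k - 5)*(k^3 - 8*k^2 + 19*k - 12) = (k - 5)*(k - 4)*(k^2 - 4*k + 3) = (k - 5)*(k - 4)*(k - 1)*(k - 3)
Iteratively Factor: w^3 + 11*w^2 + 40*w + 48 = (w + 3)*(w^2 + 8*w + 16) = (w + 3)*(w + 4)*(w + 4)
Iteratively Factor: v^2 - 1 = (v - 1)*(v + 1)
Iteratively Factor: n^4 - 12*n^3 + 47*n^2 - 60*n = (n - 4)*(n^3 - 8*n^2 + 15*n) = (n - 4)*(n - 3)*(n^2 - 5*n) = (n - 5)*(n - 4)*(n - 3)*(n)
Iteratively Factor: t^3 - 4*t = (t + 2)*(t^2 - 2*t) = t*(t + 2)*(t - 2)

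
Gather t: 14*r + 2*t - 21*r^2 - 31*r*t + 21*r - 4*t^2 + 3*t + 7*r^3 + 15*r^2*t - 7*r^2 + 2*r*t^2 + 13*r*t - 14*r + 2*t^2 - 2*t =7*r^3 - 28*r^2 + 21*r + t^2*(2*r - 2) + t*(15*r^2 - 18*r + 3)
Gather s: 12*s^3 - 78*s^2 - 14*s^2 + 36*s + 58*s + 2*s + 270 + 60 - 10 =12*s^3 - 92*s^2 + 96*s + 320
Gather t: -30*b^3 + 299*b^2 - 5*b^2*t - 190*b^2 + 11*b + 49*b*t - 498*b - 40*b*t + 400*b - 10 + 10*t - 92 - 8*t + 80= -30*b^3 + 109*b^2 - 87*b + t*(-5*b^2 + 9*b + 2) - 22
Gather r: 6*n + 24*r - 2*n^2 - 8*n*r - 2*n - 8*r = -2*n^2 + 4*n + r*(16 - 8*n)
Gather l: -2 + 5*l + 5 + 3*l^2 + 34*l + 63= 3*l^2 + 39*l + 66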